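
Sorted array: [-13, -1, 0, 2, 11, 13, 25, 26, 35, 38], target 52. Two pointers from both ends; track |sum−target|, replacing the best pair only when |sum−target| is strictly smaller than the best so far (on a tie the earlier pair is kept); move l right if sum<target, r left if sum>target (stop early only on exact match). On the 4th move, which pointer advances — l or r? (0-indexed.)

l=0 r=9: -13+38=25 d=27 *, l++
l=1 r=9: -1+38=37 d=15 *, l++
l=2 r=9: 0+38=38 d=14 *, l++
l=3 r=9: 2+38=40 d=12 *, l++

l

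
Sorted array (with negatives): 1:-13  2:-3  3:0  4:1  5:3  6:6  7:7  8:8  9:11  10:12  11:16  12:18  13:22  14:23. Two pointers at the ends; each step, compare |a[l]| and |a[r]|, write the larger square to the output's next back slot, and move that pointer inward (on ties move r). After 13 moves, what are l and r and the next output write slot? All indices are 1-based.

l=1 r=14: |-13|<=|23| out[14]=529, r--
l=1 r=13: |-13|<=|22| out[13]=484, r--
l=1 r=12: |-13|<=|18| out[12]=324, r--
l=1 r=11: |-13|<=|16| out[11]=256, r--
l=1 r=10: |-13|>|12| out[10]=169, l++
l=2 r=10: |-3|<=|12| out[9]=144, r--
l=2 r=9: |-3|<=|11| out[8]=121, r--
l=2 r=8: |-3|<=|8| out[7]=64, r--
l=2 r=7: |-3|<=|7| out[6]=49, r--
l=2 r=6: |-3|<=|6| out[5]=36, r--
l=2 r=5: |-3|<=|3| out[4]=9, r--
l=2 r=4: |-3|>|1| out[3]=9, l++
l=3 r=4: |0|<=|1| out[2]=1, r--

l=3, r=3, next write slot=1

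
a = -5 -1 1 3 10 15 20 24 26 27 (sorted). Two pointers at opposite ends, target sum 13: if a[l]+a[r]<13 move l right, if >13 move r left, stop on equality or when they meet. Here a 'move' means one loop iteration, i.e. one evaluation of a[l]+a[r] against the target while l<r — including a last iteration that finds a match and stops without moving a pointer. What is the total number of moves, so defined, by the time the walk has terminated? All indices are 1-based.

9 moves

[1,10] -5+27=22 >13 → r--
[1,9] -5+26=21 >13 → r--
[1,8] -5+24=19 >13 → r--
[1,7] -5+20=15 >13 → r--
[1,6] -5+15=10 <13 → l++
[2,6] -1+15=14 >13 → r--
[2,5] -1+10=9 <13 → l++
[3,5] 1+10=11 <13 → l++
[4,5] 3+10=13 → found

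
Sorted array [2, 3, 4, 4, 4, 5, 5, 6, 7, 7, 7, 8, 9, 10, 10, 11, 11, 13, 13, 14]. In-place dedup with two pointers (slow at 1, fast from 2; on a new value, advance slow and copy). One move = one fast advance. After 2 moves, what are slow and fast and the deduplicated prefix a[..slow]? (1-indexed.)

slow=1 fast=2: a[fast]=3≠a[slow]=2 write a[2]=3, slow++,fast++
slow=2 fast=3: a[fast]=4≠a[slow]=3 write a[3]=4, slow++,fast++

slow=3, fast=4, prefix=[2, 3, 4]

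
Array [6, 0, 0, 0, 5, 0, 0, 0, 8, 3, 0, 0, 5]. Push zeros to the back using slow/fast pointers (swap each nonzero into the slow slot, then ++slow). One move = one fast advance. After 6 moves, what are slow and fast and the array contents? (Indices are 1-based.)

slow=1 fast=1: a[fast]=6≠0 swap→a[1]=6, slow++,fast++
slow=2 fast=2: a[fast]=0, fast++
slow=2 fast=3: a[fast]=0, fast++
slow=2 fast=4: a[fast]=0, fast++
slow=2 fast=5: a[fast]=5≠0 swap→a[2]=5, slow++,fast++
slow=3 fast=6: a[fast]=0, fast++

slow=3, fast=7, a=[6, 5, 0, 0, 0, 0, 0, 0, 8, 3, 0, 0, 5]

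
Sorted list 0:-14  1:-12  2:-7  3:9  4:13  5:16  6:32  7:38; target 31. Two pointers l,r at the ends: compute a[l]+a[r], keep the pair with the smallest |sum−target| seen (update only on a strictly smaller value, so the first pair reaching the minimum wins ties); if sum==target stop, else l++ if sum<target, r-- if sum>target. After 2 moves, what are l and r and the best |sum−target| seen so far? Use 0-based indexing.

l=2, r=7, best |Δ|=5

[0,7] -14+38=24 d=7 * → l++
[1,7] -12+38=26 d=5 * → l++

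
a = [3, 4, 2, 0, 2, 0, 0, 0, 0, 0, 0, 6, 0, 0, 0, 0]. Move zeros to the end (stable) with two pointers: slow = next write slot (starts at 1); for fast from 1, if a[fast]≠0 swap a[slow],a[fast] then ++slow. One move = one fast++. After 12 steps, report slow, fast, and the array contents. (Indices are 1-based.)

(s=1,f=1) a[fast]=3≠0 swap→a[1]=3 → slow++,fast++
(s=2,f=2) a[fast]=4≠0 swap→a[2]=4 → slow++,fast++
(s=3,f=3) a[fast]=2≠0 swap→a[3]=2 → slow++,fast++
(s=4,f=4) a[fast]=0 → fast++
(s=4,f=5) a[fast]=2≠0 swap→a[4]=2 → slow++,fast++
(s=5,f=6) a[fast]=0 → fast++
(s=5,f=7) a[fast]=0 → fast++
(s=5,f=8) a[fast]=0 → fast++
(s=5,f=9) a[fast]=0 → fast++
(s=5,f=10) a[fast]=0 → fast++
(s=5,f=11) a[fast]=0 → fast++
(s=5,f=12) a[fast]=6≠0 swap→a[5]=6 → slow++,fast++

slow=6, fast=13, a=[3, 4, 2, 2, 6, 0, 0, 0, 0, 0, 0, 0, 0, 0, 0, 0]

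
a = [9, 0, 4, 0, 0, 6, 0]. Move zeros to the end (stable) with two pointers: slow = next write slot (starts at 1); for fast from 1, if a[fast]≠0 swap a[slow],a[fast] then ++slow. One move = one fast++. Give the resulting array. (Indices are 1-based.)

[9, 4, 6, 0, 0, 0, 0]

slow=1 fast=1: a[fast]=9≠0 swap→a[1]=9, slow++,fast++
slow=2 fast=2: a[fast]=0, fast++
slow=2 fast=3: a[fast]=4≠0 swap→a[2]=4, slow++,fast++
slow=3 fast=4: a[fast]=0, fast++
slow=3 fast=5: a[fast]=0, fast++
slow=3 fast=6: a[fast]=6≠0 swap→a[3]=6, slow++,fast++
slow=4 fast=7: a[fast]=0, fast++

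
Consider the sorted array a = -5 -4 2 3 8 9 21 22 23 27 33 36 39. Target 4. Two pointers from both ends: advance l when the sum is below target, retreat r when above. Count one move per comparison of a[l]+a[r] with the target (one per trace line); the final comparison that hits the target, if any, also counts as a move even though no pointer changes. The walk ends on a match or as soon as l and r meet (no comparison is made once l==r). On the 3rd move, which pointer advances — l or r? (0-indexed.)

l=0 r=12: -5+39=34 >4, r--
l=0 r=11: -5+36=31 >4, r--
l=0 r=10: -5+33=28 >4, r--

r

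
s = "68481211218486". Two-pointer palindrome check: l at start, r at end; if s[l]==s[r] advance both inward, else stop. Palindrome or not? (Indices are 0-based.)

palindrome

[0,13] '6'=='6' → l++,r--
[1,12] '8'=='8' → l++,r--
[2,11] '4'=='4' → l++,r--
[3,10] '8'=='8' → l++,r--
[4,9] '1'=='1' → l++,r--
[5,8] '2'=='2' → l++,r--
[6,7] '1'=='1' → l++,r--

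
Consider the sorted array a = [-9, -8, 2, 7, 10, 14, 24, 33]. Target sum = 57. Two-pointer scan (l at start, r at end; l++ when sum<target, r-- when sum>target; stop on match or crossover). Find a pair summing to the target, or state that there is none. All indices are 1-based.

l=1 r=8: -9+33=24 <57, l++
l=2 r=8: -8+33=25 <57, l++
l=3 r=8: 2+33=35 <57, l++
l=4 r=8: 7+33=40 <57, l++
l=5 r=8: 10+33=43 <57, l++
l=6 r=8: 14+33=47 <57, l++
l=7 r=8: 24+33=57, found

(24, 33)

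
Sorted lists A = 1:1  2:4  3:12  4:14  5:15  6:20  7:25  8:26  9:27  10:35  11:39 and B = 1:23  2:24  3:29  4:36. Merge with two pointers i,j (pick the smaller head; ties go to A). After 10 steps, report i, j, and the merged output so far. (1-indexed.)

[i=1,j=1] A[i]=1<=B[j]=23 take 1 → i++
[i=2,j=1] A[i]=4<=B[j]=23 take 4 → i++
[i=3,j=1] A[i]=12<=B[j]=23 take 12 → i++
[i=4,j=1] A[i]=14<=B[j]=23 take 14 → i++
[i=5,j=1] A[i]=15<=B[j]=23 take 15 → i++
[i=6,j=1] A[i]=20<=B[j]=23 take 20 → i++
[i=7,j=1] A[i]=25>B[j]=23 take 23 → j++
[i=7,j=2] A[i]=25>B[j]=24 take 24 → j++
[i=7,j=3] A[i]=25<=B[j]=29 take 25 → i++
[i=8,j=3] A[i]=26<=B[j]=29 take 26 → i++

i=9, j=3, merged so far=[1, 4, 12, 14, 15, 20, 23, 24, 25, 26]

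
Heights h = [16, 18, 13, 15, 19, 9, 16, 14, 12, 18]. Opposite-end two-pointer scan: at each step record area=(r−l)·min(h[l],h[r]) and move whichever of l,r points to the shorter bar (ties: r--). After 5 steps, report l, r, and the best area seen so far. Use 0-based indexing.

l=0 r=9: min(16,18)*9=144 best=144 *, l++
l=1 r=9: min(18,18)*8=144 best=144, r--
l=1 r=8: min(18,12)*7=84 best=144, r--
l=1 r=7: min(18,14)*6=84 best=144, r--
l=1 r=6: min(18,16)*5=80 best=144, r--

l=1, r=5, best area=144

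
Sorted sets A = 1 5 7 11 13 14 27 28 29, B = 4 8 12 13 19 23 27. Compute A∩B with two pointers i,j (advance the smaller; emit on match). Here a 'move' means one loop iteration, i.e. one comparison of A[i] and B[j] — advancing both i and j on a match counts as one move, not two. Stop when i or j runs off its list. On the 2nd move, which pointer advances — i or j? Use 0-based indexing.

i=0 j=0: 1<4, i++
i=1 j=0: 5>4, j++

j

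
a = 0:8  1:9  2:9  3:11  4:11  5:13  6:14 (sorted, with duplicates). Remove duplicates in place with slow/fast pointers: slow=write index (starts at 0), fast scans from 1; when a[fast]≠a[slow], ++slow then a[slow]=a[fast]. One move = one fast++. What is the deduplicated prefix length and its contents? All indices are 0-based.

length 5; prefix = [8, 9, 11, 13, 14]

slow=0 fast=1: a[fast]=9≠a[slow]=8 write a[1]=9, slow++,fast++
slow=1 fast=2: a[fast]=9=a[slow] dup, fast++
slow=1 fast=3: a[fast]=11≠a[slow]=9 write a[2]=11, slow++,fast++
slow=2 fast=4: a[fast]=11=a[slow] dup, fast++
slow=2 fast=5: a[fast]=13≠a[slow]=11 write a[3]=13, slow++,fast++
slow=3 fast=6: a[fast]=14≠a[slow]=13 write a[4]=14, slow++,fast++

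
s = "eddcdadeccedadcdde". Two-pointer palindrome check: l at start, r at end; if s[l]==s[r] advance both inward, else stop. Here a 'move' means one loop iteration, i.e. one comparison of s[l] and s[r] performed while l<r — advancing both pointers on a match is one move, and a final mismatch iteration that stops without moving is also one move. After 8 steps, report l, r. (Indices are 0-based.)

l=8, r=9

[0,17] 'e'=='e' → l++,r--
[1,16] 'd'=='d' → l++,r--
[2,15] 'd'=='d' → l++,r--
[3,14] 'c'=='c' → l++,r--
[4,13] 'd'=='d' → l++,r--
[5,12] 'a'=='a' → l++,r--
[6,11] 'd'=='d' → l++,r--
[7,10] 'e'=='e' → l++,r--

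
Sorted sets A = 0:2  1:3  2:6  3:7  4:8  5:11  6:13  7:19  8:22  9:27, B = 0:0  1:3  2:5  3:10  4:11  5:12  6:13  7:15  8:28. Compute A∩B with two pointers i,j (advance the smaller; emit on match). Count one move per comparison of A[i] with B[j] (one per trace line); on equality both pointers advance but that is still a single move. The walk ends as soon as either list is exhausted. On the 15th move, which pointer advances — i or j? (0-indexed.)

i

i=0 j=0: 2>0, j++
i=0 j=1: 2<3, i++
i=1 j=1: 3==3 emit, i++,j++
i=2 j=2: 6>5, j++
i=2 j=3: 6<10, i++
i=3 j=3: 7<10, i++
i=4 j=3: 8<10, i++
i=5 j=3: 11>10, j++
i=5 j=4: 11==11 emit, i++,j++
i=6 j=5: 13>12, j++
i=6 j=6: 13==13 emit, i++,j++
i=7 j=7: 19>15, j++
i=7 j=8: 19<28, i++
i=8 j=8: 22<28, i++
i=9 j=8: 27<28, i++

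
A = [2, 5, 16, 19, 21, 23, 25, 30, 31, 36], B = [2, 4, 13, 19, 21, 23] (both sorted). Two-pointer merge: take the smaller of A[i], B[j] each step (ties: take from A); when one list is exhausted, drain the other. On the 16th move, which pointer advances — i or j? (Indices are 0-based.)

[i=0,j=0] A[i]=2<=B[j]=2 take 2 → i++
[i=1,j=0] A[i]=5>B[j]=2 take 2 → j++
[i=1,j=1] A[i]=5>B[j]=4 take 4 → j++
[i=1,j=2] A[i]=5<=B[j]=13 take 5 → i++
[i=2,j=2] A[i]=16>B[j]=13 take 13 → j++
[i=2,j=3] A[i]=16<=B[j]=19 take 16 → i++
[i=3,j=3] A[i]=19<=B[j]=19 take 19 → i++
[i=4,j=3] A[i]=21>B[j]=19 take 19 → j++
[i=4,j=4] A[i]=21<=B[j]=21 take 21 → i++
[i=5,j=4] A[i]=23>B[j]=21 take 21 → j++
[i=5,j=5] A[i]=23<=B[j]=23 take 23 → i++
[i=6,j=5] A[i]=25>B[j]=23 take 23 → j++
[i=6,j=6] B done, take A[i]=25 → i++
[i=7,j=6] B done, take A[i]=30 → i++
[i=8,j=6] B done, take A[i]=31 → i++
[i=9,j=6] B done, take A[i]=36 → i++

i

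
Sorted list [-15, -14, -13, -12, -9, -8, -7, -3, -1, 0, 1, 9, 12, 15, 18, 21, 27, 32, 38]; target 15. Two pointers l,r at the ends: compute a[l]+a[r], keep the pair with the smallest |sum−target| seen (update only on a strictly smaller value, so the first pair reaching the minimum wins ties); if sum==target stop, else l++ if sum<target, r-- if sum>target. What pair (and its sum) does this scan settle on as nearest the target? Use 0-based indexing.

[0,18] -15+38=23 d=8 * → r--
[0,17] -15+32=17 d=2 * → r--
[0,16] -15+27=12 d=3 → l++
[1,16] -14+27=13 d=2 → l++
[2,16] -13+27=14 d=1 * → l++
[3,16] -12+27=15 d=0 * → stop

pair (-12, 27) with sum 15 (|Δ|=0)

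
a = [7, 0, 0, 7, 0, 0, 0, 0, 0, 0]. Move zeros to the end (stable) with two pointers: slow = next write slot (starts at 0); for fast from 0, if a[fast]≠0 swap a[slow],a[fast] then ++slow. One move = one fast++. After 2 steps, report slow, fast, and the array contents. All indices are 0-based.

slow=1, fast=2, a=[7, 0, 0, 7, 0, 0, 0, 0, 0, 0]

slow=0 fast=0: a[fast]=7≠0 swap→a[0]=7, slow++,fast++
slow=1 fast=1: a[fast]=0, fast++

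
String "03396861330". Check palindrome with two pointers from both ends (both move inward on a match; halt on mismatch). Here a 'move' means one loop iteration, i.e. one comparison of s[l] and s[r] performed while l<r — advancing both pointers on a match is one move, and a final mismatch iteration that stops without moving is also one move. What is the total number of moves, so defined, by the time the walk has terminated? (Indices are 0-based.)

[0,10] '0'=='0' → l++,r--
[1,9] '3'=='3' → l++,r--
[2,8] '3'=='3' → l++,r--
[3,7] '9'!='1' → stop

4 moves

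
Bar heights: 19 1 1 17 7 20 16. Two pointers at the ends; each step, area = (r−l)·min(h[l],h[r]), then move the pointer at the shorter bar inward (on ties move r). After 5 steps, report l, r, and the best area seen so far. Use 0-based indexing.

l=4, r=5, best area=96

l=0 r=6: min(19,16)*6=96 best=96 *, r--
l=0 r=5: min(19,20)*5=95 best=96, l++
l=1 r=5: min(1,20)*4=4 best=96, l++
l=2 r=5: min(1,20)*3=3 best=96, l++
l=3 r=5: min(17,20)*2=34 best=96, l++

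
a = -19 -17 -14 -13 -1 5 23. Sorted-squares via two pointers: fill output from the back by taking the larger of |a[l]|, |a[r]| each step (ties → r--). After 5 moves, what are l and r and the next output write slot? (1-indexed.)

l=5, r=6, next write slot=2

[1,7] |-19|<=|23| out[7]=529 → r--
[1,6] |-19|>|5| out[6]=361 → l++
[2,6] |-17|>|5| out[5]=289 → l++
[3,6] |-14|>|5| out[4]=196 → l++
[4,6] |-13|>|5| out[3]=169 → l++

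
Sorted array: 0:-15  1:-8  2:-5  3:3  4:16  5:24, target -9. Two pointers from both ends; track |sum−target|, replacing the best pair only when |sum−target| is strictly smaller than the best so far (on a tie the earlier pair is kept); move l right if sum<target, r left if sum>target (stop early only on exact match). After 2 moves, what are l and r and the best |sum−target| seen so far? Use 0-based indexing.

l=0 r=5: -15+24=9 d=18 *, r--
l=0 r=4: -15+16=1 d=10 *, r--

l=0, r=3, best |Δ|=10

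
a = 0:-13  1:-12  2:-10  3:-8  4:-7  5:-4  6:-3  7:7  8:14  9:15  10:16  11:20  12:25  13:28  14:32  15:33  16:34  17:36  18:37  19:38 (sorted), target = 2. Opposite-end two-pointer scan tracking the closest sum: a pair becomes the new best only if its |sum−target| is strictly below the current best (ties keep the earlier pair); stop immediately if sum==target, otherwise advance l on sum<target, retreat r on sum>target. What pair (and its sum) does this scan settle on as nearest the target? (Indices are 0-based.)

[0,19] -13+38=25 d=23 * → r--
[0,18] -13+37=24 d=22 * → r--
[0,17] -13+36=23 d=21 * → r--
[0,16] -13+34=21 d=19 * → r--
[0,15] -13+33=20 d=18 * → r--
[0,14] -13+32=19 d=17 * → r--
[0,13] -13+28=15 d=13 * → r--
[0,12] -13+25=12 d=10 * → r--
[0,11] -13+20=7 d=5 * → r--
[0,10] -13+16=3 d=1 * → r--
[0,9] -13+15=2 d=0 * → stop

pair (-13, 15) with sum 2 (|Δ|=0)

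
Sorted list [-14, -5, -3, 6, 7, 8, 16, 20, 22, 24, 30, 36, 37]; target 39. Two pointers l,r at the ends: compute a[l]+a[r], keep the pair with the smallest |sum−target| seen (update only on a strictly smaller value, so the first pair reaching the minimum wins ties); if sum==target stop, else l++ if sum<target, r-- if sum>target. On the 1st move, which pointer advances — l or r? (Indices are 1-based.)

[1,13] -14+37=23 d=16 * → l++

l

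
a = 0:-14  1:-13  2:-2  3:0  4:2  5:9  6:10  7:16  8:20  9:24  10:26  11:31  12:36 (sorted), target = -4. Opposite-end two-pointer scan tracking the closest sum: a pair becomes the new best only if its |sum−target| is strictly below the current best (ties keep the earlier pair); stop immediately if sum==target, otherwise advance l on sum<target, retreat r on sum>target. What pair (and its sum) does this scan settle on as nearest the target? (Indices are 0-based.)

[0,12] -14+36=22 d=26 * → r--
[0,11] -14+31=17 d=21 * → r--
[0,10] -14+26=12 d=16 * → r--
[0,9] -14+24=10 d=14 * → r--
[0,8] -14+20=6 d=10 * → r--
[0,7] -14+16=2 d=6 * → r--
[0,6] -14+10=-4 d=0 * → stop

pair (-14, 10) with sum -4 (|Δ|=0)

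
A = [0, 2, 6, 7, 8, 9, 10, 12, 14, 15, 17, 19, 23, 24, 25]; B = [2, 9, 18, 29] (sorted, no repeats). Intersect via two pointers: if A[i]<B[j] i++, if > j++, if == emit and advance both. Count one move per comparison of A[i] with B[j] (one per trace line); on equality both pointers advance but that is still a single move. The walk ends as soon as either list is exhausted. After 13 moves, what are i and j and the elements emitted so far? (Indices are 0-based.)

i=12, j=3, emitted=[2, 9]

[i=0,j=0] 0<2 → i++
[i=1,j=0] 2==2 emit → i++,j++
[i=2,j=1] 6<9 → i++
[i=3,j=1] 7<9 → i++
[i=4,j=1] 8<9 → i++
[i=5,j=1] 9==9 emit → i++,j++
[i=6,j=2] 10<18 → i++
[i=7,j=2] 12<18 → i++
[i=8,j=2] 14<18 → i++
[i=9,j=2] 15<18 → i++
[i=10,j=2] 17<18 → i++
[i=11,j=2] 19>18 → j++
[i=11,j=3] 19<29 → i++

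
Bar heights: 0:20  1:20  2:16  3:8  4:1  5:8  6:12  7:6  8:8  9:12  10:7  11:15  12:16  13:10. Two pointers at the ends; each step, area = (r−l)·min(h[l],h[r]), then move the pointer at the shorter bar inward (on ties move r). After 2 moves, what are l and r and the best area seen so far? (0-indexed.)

[0,13] min(20,10)*13=130 best=130 * → r--
[0,12] min(20,16)*12=192 best=192 * → r--

l=0, r=11, best area=192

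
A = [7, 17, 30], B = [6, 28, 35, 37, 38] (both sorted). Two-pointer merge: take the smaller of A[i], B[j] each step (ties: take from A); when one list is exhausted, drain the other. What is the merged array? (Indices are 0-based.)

[6, 7, 17, 28, 30, 35, 37, 38]

[i=0,j=0] A[i]=7>B[j]=6 take 6 → j++
[i=0,j=1] A[i]=7<=B[j]=28 take 7 → i++
[i=1,j=1] A[i]=17<=B[j]=28 take 17 → i++
[i=2,j=1] A[i]=30>B[j]=28 take 28 → j++
[i=2,j=2] A[i]=30<=B[j]=35 take 30 → i++
[i=3,j=2] A done, take B[j]=35 → j++
[i=3,j=3] A done, take B[j]=37 → j++
[i=3,j=4] A done, take B[j]=38 → j++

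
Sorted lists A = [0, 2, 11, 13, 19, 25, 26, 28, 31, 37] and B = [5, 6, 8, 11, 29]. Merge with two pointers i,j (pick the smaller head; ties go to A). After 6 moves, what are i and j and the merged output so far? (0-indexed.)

i=0 j=0: A[i]=0<=B[j]=5 take 0, i++
i=1 j=0: A[i]=2<=B[j]=5 take 2, i++
i=2 j=0: A[i]=11>B[j]=5 take 5, j++
i=2 j=1: A[i]=11>B[j]=6 take 6, j++
i=2 j=2: A[i]=11>B[j]=8 take 8, j++
i=2 j=3: A[i]=11<=B[j]=11 take 11, i++

i=3, j=3, merged so far=[0, 2, 5, 6, 8, 11]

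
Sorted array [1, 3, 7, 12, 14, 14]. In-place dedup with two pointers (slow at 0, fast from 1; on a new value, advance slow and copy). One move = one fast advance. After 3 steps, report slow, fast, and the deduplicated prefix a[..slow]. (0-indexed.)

slow=3, fast=4, prefix=[1, 3, 7, 12]

slow=0 fast=1: a[fast]=3≠a[slow]=1 write a[1]=3, slow++,fast++
slow=1 fast=2: a[fast]=7≠a[slow]=3 write a[2]=7, slow++,fast++
slow=2 fast=3: a[fast]=12≠a[slow]=7 write a[3]=12, slow++,fast++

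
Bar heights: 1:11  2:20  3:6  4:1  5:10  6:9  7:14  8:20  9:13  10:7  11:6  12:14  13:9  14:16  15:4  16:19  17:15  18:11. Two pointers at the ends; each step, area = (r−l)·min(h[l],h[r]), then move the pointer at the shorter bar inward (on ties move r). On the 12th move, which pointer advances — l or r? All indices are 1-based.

r

[1,18] min(11,11)*17=187 best=187 * → r--
[1,17] min(11,15)*16=176 best=187 → l++
[2,17] min(20,15)*15=225 best=225 * → r--
[2,16] min(20,19)*14=266 best=266 * → r--
[2,15] min(20,4)*13=52 best=266 → r--
[2,14] min(20,16)*12=192 best=266 → r--
[2,13] min(20,9)*11=99 best=266 → r--
[2,12] min(20,14)*10=140 best=266 → r--
[2,11] min(20,6)*9=54 best=266 → r--
[2,10] min(20,7)*8=56 best=266 → r--
[2,9] min(20,13)*7=91 best=266 → r--
[2,8] min(20,20)*6=120 best=266 → r--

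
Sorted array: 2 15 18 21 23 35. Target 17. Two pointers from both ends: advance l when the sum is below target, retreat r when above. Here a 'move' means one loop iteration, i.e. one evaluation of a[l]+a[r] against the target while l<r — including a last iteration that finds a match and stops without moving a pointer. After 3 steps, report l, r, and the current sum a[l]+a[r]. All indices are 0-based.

[0,5] 2+35=37 >17 → r--
[0,4] 2+23=25 >17 → r--
[0,3] 2+21=23 >17 → r--

l=0, r=2, sum=20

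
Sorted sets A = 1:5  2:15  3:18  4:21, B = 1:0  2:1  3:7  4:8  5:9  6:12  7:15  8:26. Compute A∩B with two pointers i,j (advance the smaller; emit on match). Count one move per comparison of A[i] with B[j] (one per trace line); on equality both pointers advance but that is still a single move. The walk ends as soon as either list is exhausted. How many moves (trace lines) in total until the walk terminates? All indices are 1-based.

10 moves

i=1 j=1: 5>0, j++
i=1 j=2: 5>1, j++
i=1 j=3: 5<7, i++
i=2 j=3: 15>7, j++
i=2 j=4: 15>8, j++
i=2 j=5: 15>9, j++
i=2 j=6: 15>12, j++
i=2 j=7: 15==15 emit, i++,j++
i=3 j=8: 18<26, i++
i=4 j=8: 21<26, i++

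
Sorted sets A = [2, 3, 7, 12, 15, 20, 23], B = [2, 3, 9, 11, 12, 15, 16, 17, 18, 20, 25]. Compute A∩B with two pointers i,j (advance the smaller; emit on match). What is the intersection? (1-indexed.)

intersection = [2, 3, 12, 15, 20]

i=1 j=1: 2==2 emit, i++,j++
i=2 j=2: 3==3 emit, i++,j++
i=3 j=3: 7<9, i++
i=4 j=3: 12>9, j++
i=4 j=4: 12>11, j++
i=4 j=5: 12==12 emit, i++,j++
i=5 j=6: 15==15 emit, i++,j++
i=6 j=7: 20>16, j++
i=6 j=8: 20>17, j++
i=6 j=9: 20>18, j++
i=6 j=10: 20==20 emit, i++,j++
i=7 j=11: 23<25, i++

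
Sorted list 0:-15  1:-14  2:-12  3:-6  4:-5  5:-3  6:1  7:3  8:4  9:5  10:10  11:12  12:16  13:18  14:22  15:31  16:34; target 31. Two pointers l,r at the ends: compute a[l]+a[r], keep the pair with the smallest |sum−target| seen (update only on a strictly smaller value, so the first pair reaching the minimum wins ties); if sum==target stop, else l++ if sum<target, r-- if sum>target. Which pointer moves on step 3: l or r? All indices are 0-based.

l

l=0 r=16: -15+34=19 d=12 *, l++
l=1 r=16: -14+34=20 d=11 *, l++
l=2 r=16: -12+34=22 d=9 *, l++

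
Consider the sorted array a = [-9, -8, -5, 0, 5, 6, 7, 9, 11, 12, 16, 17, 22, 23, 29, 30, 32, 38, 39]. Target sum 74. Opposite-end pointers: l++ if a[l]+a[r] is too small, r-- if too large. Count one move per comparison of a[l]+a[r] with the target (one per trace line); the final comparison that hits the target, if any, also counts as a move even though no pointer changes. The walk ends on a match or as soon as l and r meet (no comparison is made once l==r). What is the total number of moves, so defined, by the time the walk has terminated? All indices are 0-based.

l=0 r=18: -9+39=30 <74, l++
l=1 r=18: -8+39=31 <74, l++
l=2 r=18: -5+39=34 <74, l++
l=3 r=18: 0+39=39 <74, l++
l=4 r=18: 5+39=44 <74, l++
l=5 r=18: 6+39=45 <74, l++
l=6 r=18: 7+39=46 <74, l++
l=7 r=18: 9+39=48 <74, l++
l=8 r=18: 11+39=50 <74, l++
l=9 r=18: 12+39=51 <74, l++
l=10 r=18: 16+39=55 <74, l++
l=11 r=18: 17+39=56 <74, l++
l=12 r=18: 22+39=61 <74, l++
l=13 r=18: 23+39=62 <74, l++
l=14 r=18: 29+39=68 <74, l++
l=15 r=18: 30+39=69 <74, l++
l=16 r=18: 32+39=71 <74, l++
l=17 r=18: 38+39=77 >74, r--

18 moves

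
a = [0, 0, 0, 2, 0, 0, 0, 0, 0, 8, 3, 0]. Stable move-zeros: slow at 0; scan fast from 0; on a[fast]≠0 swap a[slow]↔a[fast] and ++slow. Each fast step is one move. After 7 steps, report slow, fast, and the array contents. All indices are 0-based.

(s=0,f=0) a[fast]=0 → fast++
(s=0,f=1) a[fast]=0 → fast++
(s=0,f=2) a[fast]=0 → fast++
(s=0,f=3) a[fast]=2≠0 swap→a[0]=2 → slow++,fast++
(s=1,f=4) a[fast]=0 → fast++
(s=1,f=5) a[fast]=0 → fast++
(s=1,f=6) a[fast]=0 → fast++

slow=1, fast=7, a=[2, 0, 0, 0, 0, 0, 0, 0, 0, 8, 3, 0]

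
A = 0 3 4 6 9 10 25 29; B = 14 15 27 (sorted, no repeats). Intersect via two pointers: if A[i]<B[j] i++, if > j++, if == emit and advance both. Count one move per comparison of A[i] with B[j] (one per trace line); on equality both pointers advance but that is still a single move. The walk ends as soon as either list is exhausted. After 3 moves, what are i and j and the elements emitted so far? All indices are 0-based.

i=3, j=0, emitted=[]

i=0 j=0: 0<14, i++
i=1 j=0: 3<14, i++
i=2 j=0: 4<14, i++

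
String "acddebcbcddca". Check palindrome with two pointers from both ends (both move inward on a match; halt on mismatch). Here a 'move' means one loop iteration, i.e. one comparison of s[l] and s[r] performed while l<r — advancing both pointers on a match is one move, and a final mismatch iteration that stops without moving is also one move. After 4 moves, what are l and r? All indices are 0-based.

[0,12] 'a'=='a' → l++,r--
[1,11] 'c'=='c' → l++,r--
[2,10] 'd'=='d' → l++,r--
[3,9] 'd'=='d' → l++,r--

l=4, r=8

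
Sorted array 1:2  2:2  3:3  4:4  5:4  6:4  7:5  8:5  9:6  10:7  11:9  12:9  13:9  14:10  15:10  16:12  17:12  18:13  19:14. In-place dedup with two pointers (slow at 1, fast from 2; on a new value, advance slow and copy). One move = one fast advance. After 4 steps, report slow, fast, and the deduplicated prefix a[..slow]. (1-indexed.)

slow=3, fast=6, prefix=[2, 3, 4]

slow=1 fast=2: a[fast]=2=a[slow] dup, fast++
slow=1 fast=3: a[fast]=3≠a[slow]=2 write a[2]=3, slow++,fast++
slow=2 fast=4: a[fast]=4≠a[slow]=3 write a[3]=4, slow++,fast++
slow=3 fast=5: a[fast]=4=a[slow] dup, fast++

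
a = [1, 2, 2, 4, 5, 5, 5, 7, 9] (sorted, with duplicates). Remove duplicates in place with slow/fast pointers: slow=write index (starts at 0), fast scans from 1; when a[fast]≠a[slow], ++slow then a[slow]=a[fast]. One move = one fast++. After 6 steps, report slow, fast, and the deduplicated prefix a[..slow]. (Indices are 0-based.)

slow=3, fast=7, prefix=[1, 2, 4, 5]

(s=0,f=1) a[fast]=2≠a[slow]=1 write a[1]=2 → slow++,fast++
(s=1,f=2) a[fast]=2=a[slow] dup → fast++
(s=1,f=3) a[fast]=4≠a[slow]=2 write a[2]=4 → slow++,fast++
(s=2,f=4) a[fast]=5≠a[slow]=4 write a[3]=5 → slow++,fast++
(s=3,f=5) a[fast]=5=a[slow] dup → fast++
(s=3,f=6) a[fast]=5=a[slow] dup → fast++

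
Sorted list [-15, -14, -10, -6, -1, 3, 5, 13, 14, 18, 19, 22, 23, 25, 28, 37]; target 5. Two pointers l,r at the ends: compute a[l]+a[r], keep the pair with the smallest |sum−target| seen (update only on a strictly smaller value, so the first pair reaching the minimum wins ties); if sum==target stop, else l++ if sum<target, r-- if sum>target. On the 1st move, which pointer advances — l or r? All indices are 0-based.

r

[0,15] -15+37=22 d=17 * → r--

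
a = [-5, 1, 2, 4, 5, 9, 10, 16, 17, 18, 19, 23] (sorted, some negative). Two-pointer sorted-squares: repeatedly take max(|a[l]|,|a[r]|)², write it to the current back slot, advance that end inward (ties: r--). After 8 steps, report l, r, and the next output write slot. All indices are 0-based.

[0,11] |-5|<=|23| out[11]=529 → r--
[0,10] |-5|<=|19| out[10]=361 → r--
[0,9] |-5|<=|18| out[9]=324 → r--
[0,8] |-5|<=|17| out[8]=289 → r--
[0,7] |-5|<=|16| out[7]=256 → r--
[0,6] |-5|<=|10| out[6]=100 → r--
[0,5] |-5|<=|9| out[5]=81 → r--
[0,4] |-5|<=|5| out[4]=25 → r--

l=0, r=3, next write slot=3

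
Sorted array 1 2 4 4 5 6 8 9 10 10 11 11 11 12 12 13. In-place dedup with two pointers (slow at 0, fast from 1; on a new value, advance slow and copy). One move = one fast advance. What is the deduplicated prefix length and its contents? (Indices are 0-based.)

(s=0,f=1) a[fast]=2≠a[slow]=1 write a[1]=2 → slow++,fast++
(s=1,f=2) a[fast]=4≠a[slow]=2 write a[2]=4 → slow++,fast++
(s=2,f=3) a[fast]=4=a[slow] dup → fast++
(s=2,f=4) a[fast]=5≠a[slow]=4 write a[3]=5 → slow++,fast++
(s=3,f=5) a[fast]=6≠a[slow]=5 write a[4]=6 → slow++,fast++
(s=4,f=6) a[fast]=8≠a[slow]=6 write a[5]=8 → slow++,fast++
(s=5,f=7) a[fast]=9≠a[slow]=8 write a[6]=9 → slow++,fast++
(s=6,f=8) a[fast]=10≠a[slow]=9 write a[7]=10 → slow++,fast++
(s=7,f=9) a[fast]=10=a[slow] dup → fast++
(s=7,f=10) a[fast]=11≠a[slow]=10 write a[8]=11 → slow++,fast++
(s=8,f=11) a[fast]=11=a[slow] dup → fast++
(s=8,f=12) a[fast]=11=a[slow] dup → fast++
(s=8,f=13) a[fast]=12≠a[slow]=11 write a[9]=12 → slow++,fast++
(s=9,f=14) a[fast]=12=a[slow] dup → fast++
(s=9,f=15) a[fast]=13≠a[slow]=12 write a[10]=13 → slow++,fast++

length 11; prefix = [1, 2, 4, 5, 6, 8, 9, 10, 11, 12, 13]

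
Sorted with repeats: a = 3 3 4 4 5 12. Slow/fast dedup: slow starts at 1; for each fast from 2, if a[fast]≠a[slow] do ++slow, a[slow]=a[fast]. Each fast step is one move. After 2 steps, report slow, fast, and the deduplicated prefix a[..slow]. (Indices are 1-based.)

slow=2, fast=4, prefix=[3, 4]

slow=1 fast=2: a[fast]=3=a[slow] dup, fast++
slow=1 fast=3: a[fast]=4≠a[slow]=3 write a[2]=4, slow++,fast++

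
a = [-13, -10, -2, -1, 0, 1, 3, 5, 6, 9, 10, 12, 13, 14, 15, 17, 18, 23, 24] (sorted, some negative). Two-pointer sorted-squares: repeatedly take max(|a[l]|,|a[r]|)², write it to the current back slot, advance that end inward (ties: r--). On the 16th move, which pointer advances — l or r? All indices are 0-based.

l=0 r=18: |-13|<=|24| out[18]=576, r--
l=0 r=17: |-13|<=|23| out[17]=529, r--
l=0 r=16: |-13|<=|18| out[16]=324, r--
l=0 r=15: |-13|<=|17| out[15]=289, r--
l=0 r=14: |-13|<=|15| out[14]=225, r--
l=0 r=13: |-13|<=|14| out[13]=196, r--
l=0 r=12: |-13|<=|13| out[12]=169, r--
l=0 r=11: |-13|>|12| out[11]=169, l++
l=1 r=11: |-10|<=|12| out[10]=144, r--
l=1 r=10: |-10|<=|10| out[9]=100, r--
l=1 r=9: |-10|>|9| out[8]=100, l++
l=2 r=9: |-2|<=|9| out[7]=81, r--
l=2 r=8: |-2|<=|6| out[6]=36, r--
l=2 r=7: |-2|<=|5| out[5]=25, r--
l=2 r=6: |-2|<=|3| out[4]=9, r--
l=2 r=5: |-2|>|1| out[3]=4, l++

l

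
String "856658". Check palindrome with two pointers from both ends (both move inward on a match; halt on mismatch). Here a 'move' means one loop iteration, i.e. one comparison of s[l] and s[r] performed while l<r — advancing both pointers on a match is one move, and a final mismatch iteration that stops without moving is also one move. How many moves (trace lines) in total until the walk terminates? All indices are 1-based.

[1,6] '8'=='8' → l++,r--
[2,5] '5'=='5' → l++,r--
[3,4] '6'=='6' → l++,r--

3 moves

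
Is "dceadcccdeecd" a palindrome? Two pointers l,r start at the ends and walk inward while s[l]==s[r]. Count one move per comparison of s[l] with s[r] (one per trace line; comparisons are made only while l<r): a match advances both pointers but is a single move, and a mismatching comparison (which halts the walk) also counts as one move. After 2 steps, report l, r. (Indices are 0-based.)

[0,12] 'd'=='d' → l++,r--
[1,11] 'c'=='c' → l++,r--

l=2, r=10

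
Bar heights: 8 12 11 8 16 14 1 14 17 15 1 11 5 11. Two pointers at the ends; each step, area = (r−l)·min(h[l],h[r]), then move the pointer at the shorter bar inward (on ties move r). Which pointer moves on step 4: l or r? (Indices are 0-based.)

l=0 r=13: min(8,11)*13=104 best=104 *, l++
l=1 r=13: min(12,11)*12=132 best=132 *, r--
l=1 r=12: min(12,5)*11=55 best=132, r--
l=1 r=11: min(12,11)*10=110 best=132, r--

r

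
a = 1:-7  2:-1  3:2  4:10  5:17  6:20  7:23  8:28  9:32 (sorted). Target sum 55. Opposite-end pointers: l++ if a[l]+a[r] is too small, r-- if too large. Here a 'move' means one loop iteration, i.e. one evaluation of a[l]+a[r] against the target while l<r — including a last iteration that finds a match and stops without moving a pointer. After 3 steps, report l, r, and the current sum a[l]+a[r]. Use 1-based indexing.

[1,9] -7+32=25 <55 → l++
[2,9] -1+32=31 <55 → l++
[3,9] 2+32=34 <55 → l++

l=4, r=9, sum=42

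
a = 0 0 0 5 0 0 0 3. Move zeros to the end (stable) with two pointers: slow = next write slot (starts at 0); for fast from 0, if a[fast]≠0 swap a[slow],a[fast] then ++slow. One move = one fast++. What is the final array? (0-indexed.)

[5, 3, 0, 0, 0, 0, 0, 0]

slow=0 fast=0: a[fast]=0, fast++
slow=0 fast=1: a[fast]=0, fast++
slow=0 fast=2: a[fast]=0, fast++
slow=0 fast=3: a[fast]=5≠0 swap→a[0]=5, slow++,fast++
slow=1 fast=4: a[fast]=0, fast++
slow=1 fast=5: a[fast]=0, fast++
slow=1 fast=6: a[fast]=0, fast++
slow=1 fast=7: a[fast]=3≠0 swap→a[1]=3, slow++,fast++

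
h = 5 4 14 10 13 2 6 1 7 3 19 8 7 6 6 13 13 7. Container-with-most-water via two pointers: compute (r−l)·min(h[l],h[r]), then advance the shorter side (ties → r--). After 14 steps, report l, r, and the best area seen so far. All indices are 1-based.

l=8, r=11, best area=182

l=1 r=18: min(5,7)*17=85 best=85 *, l++
l=2 r=18: min(4,7)*16=64 best=85, l++
l=3 r=18: min(14,7)*15=105 best=105 *, r--
l=3 r=17: min(14,13)*14=182 best=182 *, r--
l=3 r=16: min(14,13)*13=169 best=182, r--
l=3 r=15: min(14,6)*12=72 best=182, r--
l=3 r=14: min(14,6)*11=66 best=182, r--
l=3 r=13: min(14,7)*10=70 best=182, r--
l=3 r=12: min(14,8)*9=72 best=182, r--
l=3 r=11: min(14,19)*8=112 best=182, l++
l=4 r=11: min(10,19)*7=70 best=182, l++
l=5 r=11: min(13,19)*6=78 best=182, l++
l=6 r=11: min(2,19)*5=10 best=182, l++
l=7 r=11: min(6,19)*4=24 best=182, l++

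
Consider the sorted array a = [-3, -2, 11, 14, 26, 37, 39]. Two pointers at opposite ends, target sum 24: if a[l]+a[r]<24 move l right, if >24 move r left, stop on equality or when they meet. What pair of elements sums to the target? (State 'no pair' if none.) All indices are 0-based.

l=0 r=6: -3+39=36 >24, r--
l=0 r=5: -3+37=34 >24, r--
l=0 r=4: -3+26=23 <24, l++
l=1 r=4: -2+26=24, found

(-2, 26)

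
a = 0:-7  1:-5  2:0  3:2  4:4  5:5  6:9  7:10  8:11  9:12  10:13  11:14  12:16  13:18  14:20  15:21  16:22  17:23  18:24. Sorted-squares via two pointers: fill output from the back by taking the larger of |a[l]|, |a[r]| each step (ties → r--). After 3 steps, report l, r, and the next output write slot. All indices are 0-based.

l=0, r=15, next write slot=15

l=0 r=18: |-7|<=|24| out[18]=576, r--
l=0 r=17: |-7|<=|23| out[17]=529, r--
l=0 r=16: |-7|<=|22| out[16]=484, r--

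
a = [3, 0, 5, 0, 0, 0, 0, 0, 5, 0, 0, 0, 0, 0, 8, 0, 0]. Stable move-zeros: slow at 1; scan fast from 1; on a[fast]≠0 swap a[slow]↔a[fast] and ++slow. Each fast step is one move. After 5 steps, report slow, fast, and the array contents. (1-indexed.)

(s=1,f=1) a[fast]=3≠0 swap→a[1]=3 → slow++,fast++
(s=2,f=2) a[fast]=0 → fast++
(s=2,f=3) a[fast]=5≠0 swap→a[2]=5 → slow++,fast++
(s=3,f=4) a[fast]=0 → fast++
(s=3,f=5) a[fast]=0 → fast++

slow=3, fast=6, a=[3, 5, 0, 0, 0, 0, 0, 0, 5, 0, 0, 0, 0, 0, 8, 0, 0]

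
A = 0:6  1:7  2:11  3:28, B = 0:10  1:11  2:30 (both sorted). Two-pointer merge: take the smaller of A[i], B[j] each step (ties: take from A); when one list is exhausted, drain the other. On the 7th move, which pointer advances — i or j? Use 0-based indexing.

j

i=0 j=0: A[i]=6<=B[j]=10 take 6, i++
i=1 j=0: A[i]=7<=B[j]=10 take 7, i++
i=2 j=0: A[i]=11>B[j]=10 take 10, j++
i=2 j=1: A[i]=11<=B[j]=11 take 11, i++
i=3 j=1: A[i]=28>B[j]=11 take 11, j++
i=3 j=2: A[i]=28<=B[j]=30 take 28, i++
i=4 j=2: A done, take B[j]=30, j++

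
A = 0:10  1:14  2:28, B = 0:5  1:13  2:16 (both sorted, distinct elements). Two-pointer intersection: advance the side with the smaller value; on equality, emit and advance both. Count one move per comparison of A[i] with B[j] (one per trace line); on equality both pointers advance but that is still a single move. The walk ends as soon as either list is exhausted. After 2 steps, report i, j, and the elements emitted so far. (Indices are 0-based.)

i=1, j=1, emitted=[]

i=0 j=0: 10>5, j++
i=0 j=1: 10<13, i++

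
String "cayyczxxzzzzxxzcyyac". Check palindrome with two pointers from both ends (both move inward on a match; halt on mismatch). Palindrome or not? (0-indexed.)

[0,19] 'c'=='c' → l++,r--
[1,18] 'a'=='a' → l++,r--
[2,17] 'y'=='y' → l++,r--
[3,16] 'y'=='y' → l++,r--
[4,15] 'c'=='c' → l++,r--
[5,14] 'z'=='z' → l++,r--
[6,13] 'x'=='x' → l++,r--
[7,12] 'x'=='x' → l++,r--
[8,11] 'z'=='z' → l++,r--
[9,10] 'z'=='z' → l++,r--

palindrome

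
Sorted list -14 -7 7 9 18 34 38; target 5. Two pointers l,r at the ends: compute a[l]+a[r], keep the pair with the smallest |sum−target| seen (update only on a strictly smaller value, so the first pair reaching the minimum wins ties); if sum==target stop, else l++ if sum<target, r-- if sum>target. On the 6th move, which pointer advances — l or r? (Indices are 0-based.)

r

[0,6] -14+38=24 d=19 * → r--
[0,5] -14+34=20 d=15 * → r--
[0,4] -14+18=4 d=1 * → l++
[1,4] -7+18=11 d=6 → r--
[1,3] -7+9=2 d=3 → l++
[2,3] 7+9=16 d=11 → r--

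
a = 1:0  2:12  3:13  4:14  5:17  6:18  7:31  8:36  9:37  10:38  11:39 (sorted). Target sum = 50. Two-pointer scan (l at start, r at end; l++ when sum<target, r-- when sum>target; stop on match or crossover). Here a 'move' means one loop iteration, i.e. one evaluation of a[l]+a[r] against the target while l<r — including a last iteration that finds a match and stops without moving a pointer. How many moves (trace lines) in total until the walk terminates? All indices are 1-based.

[1,11] 0+39=39 <50 → l++
[2,11] 12+39=51 >50 → r--
[2,10] 12+38=50 → found

3 moves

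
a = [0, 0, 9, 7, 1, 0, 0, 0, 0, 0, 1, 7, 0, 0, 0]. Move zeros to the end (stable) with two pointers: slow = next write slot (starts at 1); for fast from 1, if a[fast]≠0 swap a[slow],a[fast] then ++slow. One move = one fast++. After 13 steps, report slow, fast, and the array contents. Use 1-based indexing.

slow=1 fast=1: a[fast]=0, fast++
slow=1 fast=2: a[fast]=0, fast++
slow=1 fast=3: a[fast]=9≠0 swap→a[1]=9, slow++,fast++
slow=2 fast=4: a[fast]=7≠0 swap→a[2]=7, slow++,fast++
slow=3 fast=5: a[fast]=1≠0 swap→a[3]=1, slow++,fast++
slow=4 fast=6: a[fast]=0, fast++
slow=4 fast=7: a[fast]=0, fast++
slow=4 fast=8: a[fast]=0, fast++
slow=4 fast=9: a[fast]=0, fast++
slow=4 fast=10: a[fast]=0, fast++
slow=4 fast=11: a[fast]=1≠0 swap→a[4]=1, slow++,fast++
slow=5 fast=12: a[fast]=7≠0 swap→a[5]=7, slow++,fast++
slow=6 fast=13: a[fast]=0, fast++

slow=6, fast=14, a=[9, 7, 1, 1, 7, 0, 0, 0, 0, 0, 0, 0, 0, 0, 0]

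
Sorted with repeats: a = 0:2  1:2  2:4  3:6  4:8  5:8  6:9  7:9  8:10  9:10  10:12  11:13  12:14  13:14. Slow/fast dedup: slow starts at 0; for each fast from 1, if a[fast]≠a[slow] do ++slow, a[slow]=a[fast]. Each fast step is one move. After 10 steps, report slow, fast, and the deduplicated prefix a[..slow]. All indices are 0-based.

(s=0,f=1) a[fast]=2=a[slow] dup → fast++
(s=0,f=2) a[fast]=4≠a[slow]=2 write a[1]=4 → slow++,fast++
(s=1,f=3) a[fast]=6≠a[slow]=4 write a[2]=6 → slow++,fast++
(s=2,f=4) a[fast]=8≠a[slow]=6 write a[3]=8 → slow++,fast++
(s=3,f=5) a[fast]=8=a[slow] dup → fast++
(s=3,f=6) a[fast]=9≠a[slow]=8 write a[4]=9 → slow++,fast++
(s=4,f=7) a[fast]=9=a[slow] dup → fast++
(s=4,f=8) a[fast]=10≠a[slow]=9 write a[5]=10 → slow++,fast++
(s=5,f=9) a[fast]=10=a[slow] dup → fast++
(s=5,f=10) a[fast]=12≠a[slow]=10 write a[6]=12 → slow++,fast++

slow=6, fast=11, prefix=[2, 4, 6, 8, 9, 10, 12]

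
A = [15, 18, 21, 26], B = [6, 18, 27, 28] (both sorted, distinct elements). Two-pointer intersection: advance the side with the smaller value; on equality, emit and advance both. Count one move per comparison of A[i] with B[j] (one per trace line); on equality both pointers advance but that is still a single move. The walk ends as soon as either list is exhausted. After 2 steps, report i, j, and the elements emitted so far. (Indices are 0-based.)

i=0 j=0: 15>6, j++
i=0 j=1: 15<18, i++

i=1, j=1, emitted=[]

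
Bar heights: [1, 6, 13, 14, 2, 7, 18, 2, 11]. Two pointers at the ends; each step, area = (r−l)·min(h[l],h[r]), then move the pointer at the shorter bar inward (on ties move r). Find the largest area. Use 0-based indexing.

max area = 66

[0,8] min(1,11)*8=8 best=8 * → l++
[1,8] min(6,11)*7=42 best=42 * → l++
[2,8] min(13,11)*6=66 best=66 * → r--
[2,7] min(13,2)*5=10 best=66 → r--
[2,6] min(13,18)*4=52 best=66 → l++
[3,6] min(14,18)*3=42 best=66 → l++
[4,6] min(2,18)*2=4 best=66 → l++
[5,6] min(7,18)*1=7 best=66 → l++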